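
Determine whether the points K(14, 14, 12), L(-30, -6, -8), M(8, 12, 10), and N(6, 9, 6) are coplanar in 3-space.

No

The four points are coplanar iff the 3×3 determinant with rows KL, KM, KN is zero.
Rows: (-44, -20, -20), (-6, -2, -2), (-8, -5, -6).
Expanding along the first row: (-44)(2) − (-20)(20) + (-20)(14) = 32.
Nonzero ⇒ not coplanar.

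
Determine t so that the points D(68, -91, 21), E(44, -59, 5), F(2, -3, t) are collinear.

-23

Collinearity requires DE × DF = 0; each component is linear in t.
The x-component gives (32)t + (736) = 0, so t = -23.
The remaining components then also vanish.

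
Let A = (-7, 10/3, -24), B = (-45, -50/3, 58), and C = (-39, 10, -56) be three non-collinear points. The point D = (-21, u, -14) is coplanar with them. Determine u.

The plane through A, B, C has equation (280/3)x − 3840y − (2680/3)z = 23960/3.
Substituting D: (-3840)u + (31640/3) = 23960/3, so u = 2/3.

2/3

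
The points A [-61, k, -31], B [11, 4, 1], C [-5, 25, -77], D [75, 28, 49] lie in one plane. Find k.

-32

Coplanarity ⇔ det[AB; AC; AD] = 0.
Expanding, this is linear in k: (4224)k + (135168) = 0.
So k = -32.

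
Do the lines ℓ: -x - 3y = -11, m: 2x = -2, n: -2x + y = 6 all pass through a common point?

Intersecting ℓ and m: solving the 2×2 system gives (x, y) = (-1, 4).
Substitute into n: (-2)(-1) + (1)(4) = 6.
This equals 6, so (-1, 4) lies on all three lines and they are concurrent.

Yes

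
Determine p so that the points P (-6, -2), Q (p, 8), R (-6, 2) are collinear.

-6

The three points are collinear iff det[PQ; PR] = 0.
This determinant is linear in p: (4)p + (24) = 0, so p = -6.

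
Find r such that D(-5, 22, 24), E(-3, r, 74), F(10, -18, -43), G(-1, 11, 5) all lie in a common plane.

The points are coplanar iff DE · (DF × DG) = 0.
Expanding, this is linear in r: (17)r + (-578) = 0.
So r = 34.

34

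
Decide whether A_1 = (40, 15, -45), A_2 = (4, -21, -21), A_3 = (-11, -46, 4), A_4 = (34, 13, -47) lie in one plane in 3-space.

Yes

A normal to the plane through A_1, A_2, A_3 is n = A_1A_2 × A_1A_3 = (-300, 540, 360).
The plane has equation n·P = -20100. For A_4: n·A_4 = -20100.
Equal, so A_4 lies in the plane and all four are coplanar.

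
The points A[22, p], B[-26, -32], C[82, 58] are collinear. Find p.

The three points are collinear iff det[AB; AC] = 0.
This determinant is linear in p: (108)p + (-864) = 0, so p = 8.

8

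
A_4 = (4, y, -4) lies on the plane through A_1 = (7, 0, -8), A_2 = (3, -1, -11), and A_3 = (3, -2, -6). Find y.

-2

A normal to the plane is n = A_1A_2 × A_1A_3 = (-8, 20, 4).
A_4 lies in the plane iff n · A_1A_4 = 0.
This gives (20)y + (40) = 0, so y = -2.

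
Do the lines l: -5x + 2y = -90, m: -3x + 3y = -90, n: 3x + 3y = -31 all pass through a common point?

Intersecting l and m: solving the 2×2 system gives (x, y) = (10, -20).
Substitute into n: (3)(10) + (3)(-20) = -30.
But n requires -31 ≠ -30, so the three lines have no common point.

No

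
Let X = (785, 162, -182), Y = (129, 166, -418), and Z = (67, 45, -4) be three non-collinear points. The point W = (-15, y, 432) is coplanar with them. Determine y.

-84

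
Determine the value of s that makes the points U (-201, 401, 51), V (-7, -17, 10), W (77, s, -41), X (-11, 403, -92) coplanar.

Normal to plane UVX: n = (59856, 19952, 79808); plane equation n·P = 39904.
Requiring n·W = 39904: (19952)s + (1336784) = 39904.
So s = -65.

-65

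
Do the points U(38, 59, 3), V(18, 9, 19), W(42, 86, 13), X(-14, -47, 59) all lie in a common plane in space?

The four points are coplanar iff the 3×3 determinant with rows UV, UW, UX is zero.
Rows: (-20, -50, 16), (4, 27, 10), (-52, -106, 56).
Expanding along the first row: (-20)(2572) − (-50)(744) + (16)(980) = 1440.
Nonzero ⇒ not coplanar.

No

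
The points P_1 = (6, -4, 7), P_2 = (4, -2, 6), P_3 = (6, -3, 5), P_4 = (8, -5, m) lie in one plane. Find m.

6

Coplanarity ⇔ det[P_1P_2; P_1P_3; P_1P_4] = 0.
Expanding, this is linear in m: (-2)m + (12) = 0.
So m = 6.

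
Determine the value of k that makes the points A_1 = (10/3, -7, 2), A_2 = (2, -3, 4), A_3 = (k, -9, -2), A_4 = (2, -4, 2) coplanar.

10/3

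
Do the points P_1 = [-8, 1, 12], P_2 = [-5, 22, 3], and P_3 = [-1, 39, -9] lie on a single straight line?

P_1P_2 = (3, 21, -9), P_1P_3 = (7, 38, -21).
Comparing components 2 and 3: (21)(-21) − (-9)(38) = -99 ≠ 0, so P_1P_2 and P_1P_3 are not parallel and the points are not collinear.

No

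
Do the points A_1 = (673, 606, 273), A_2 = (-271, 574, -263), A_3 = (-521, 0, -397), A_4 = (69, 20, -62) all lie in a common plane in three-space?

Yes

A normal to the plane through A_1, A_2, A_3 is n = A_1A_2 × A_1A_3 = (-303376, 7504, 533856).
The plane has equation n·P = -53881936. For A_4: n·A_4 = -53881936.
Equal, so A_4 lies in the plane and all four are coplanar.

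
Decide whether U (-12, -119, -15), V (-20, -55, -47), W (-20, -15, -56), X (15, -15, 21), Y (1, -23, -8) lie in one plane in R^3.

Yes

The plane through U, V, W has normal n = UV × UW = (704, -72, -320) and equation n·P = 4920.
Checking the remaining points: n·X = 4920, n·Y = 4920.
All equal 4920, so all 5 points lie in one plane.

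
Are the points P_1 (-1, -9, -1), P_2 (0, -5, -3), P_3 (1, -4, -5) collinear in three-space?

P_1P_2 = (1, 4, -2), P_1P_3 = (2, 5, -4).
Comparing components 2 and 3: (4)(-4) − (-2)(5) = -6 ≠ 0, so P_1P_2 and P_1P_3 are not parallel and the points are not collinear.

No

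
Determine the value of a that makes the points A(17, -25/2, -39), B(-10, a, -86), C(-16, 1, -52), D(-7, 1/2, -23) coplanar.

-6

Normal to plane ACD: n = (385, 840, -105); plane equation n·P = 140.
Requiring n·B = 140: (840)a + (5180) = 140.
So a = -6.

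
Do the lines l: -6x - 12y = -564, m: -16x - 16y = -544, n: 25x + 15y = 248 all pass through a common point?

Intersecting l and m: solving the 2×2 system gives (x, y) = (-26, 60).
Substitute into n: (25)(-26) + (15)(60) = 250.
But n requires 248 ≠ 250, so the three lines have no common point.

No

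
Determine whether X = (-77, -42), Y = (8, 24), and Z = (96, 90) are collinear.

XY = (85, 66), XZ = (173, 132).
Twice the signed area of △XYZ is (85)(132) − (66)(173) = -198.
The area is nonzero, so the three points are not collinear.

No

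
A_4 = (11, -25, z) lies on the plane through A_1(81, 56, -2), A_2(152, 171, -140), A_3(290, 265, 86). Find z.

21/2

The plane through A_1, A_2, A_3 has equation 38962x − 35090y − 9196z = 1209274.
Substituting A_4: (-9196)z + (1305832) = 1209274, so z = 21/2.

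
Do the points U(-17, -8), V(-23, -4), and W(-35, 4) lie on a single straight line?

UV = (-6, 4), UW = (-18, 12).
det[UV; UW] = (-6)(12) − (4)(-18) = 0.
The determinant is zero, so the points are collinear.

Yes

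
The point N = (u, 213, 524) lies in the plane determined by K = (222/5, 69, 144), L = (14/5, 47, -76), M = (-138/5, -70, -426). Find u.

70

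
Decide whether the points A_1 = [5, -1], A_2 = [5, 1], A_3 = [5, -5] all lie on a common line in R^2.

Yes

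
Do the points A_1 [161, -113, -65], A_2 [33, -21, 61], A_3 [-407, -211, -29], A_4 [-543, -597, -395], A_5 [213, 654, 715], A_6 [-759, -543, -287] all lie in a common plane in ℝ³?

Yes

The plane through A_1, A_2, A_3 has normal n = A_1A_2 × A_1A_3 = (15660, -66960, 64800) and equation n·P = 5875740.
Checking the remaining points: n·A_4 = 5875740, n·A_5 = 5875740, n·A_6 = 5875740.
All equal 5875740, so all 6 points lie in one plane.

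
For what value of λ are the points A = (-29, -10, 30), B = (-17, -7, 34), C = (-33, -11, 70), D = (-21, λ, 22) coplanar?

-8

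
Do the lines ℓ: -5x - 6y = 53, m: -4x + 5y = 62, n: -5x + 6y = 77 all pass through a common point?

Yes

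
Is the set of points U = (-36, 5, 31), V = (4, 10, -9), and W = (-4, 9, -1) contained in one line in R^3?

UV = (40, 5, -40), UW = (32, 4, -32).
Each component of UW is 4/5 times the corresponding component of UV, so UW = 4/5·UV and the points are collinear.

Yes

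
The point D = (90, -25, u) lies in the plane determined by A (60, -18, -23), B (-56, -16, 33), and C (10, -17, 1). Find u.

-31

A normal to the plane is n = AB × AC = (-8, -16, -16).
D lies in the plane iff n · AD = 0.
This gives (-16)u + (-496) = 0, so u = -31.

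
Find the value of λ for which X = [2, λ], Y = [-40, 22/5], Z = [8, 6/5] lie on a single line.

8/5

The three points are collinear iff det[XY; XZ] = 0.
This determinant is linear in λ: (48)λ + (-384/5) = 0, so λ = 8/5.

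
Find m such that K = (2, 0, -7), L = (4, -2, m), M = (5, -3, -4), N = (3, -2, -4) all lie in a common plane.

-5

The points are coplanar iff KL · (KM × KN) = 0.
Expanding, this is linear in m: (-3)m + (-15) = 0.
So m = -5.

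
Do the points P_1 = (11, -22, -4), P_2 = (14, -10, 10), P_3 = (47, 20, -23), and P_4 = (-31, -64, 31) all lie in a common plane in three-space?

A normal to the plane through P_1, P_2, P_3 is n = P_1P_2 × P_1P_3 = (-816, 561, -306).
The plane has equation n·P = -20094. For P_4: n·P_4 = -20094.
Equal, so P_4 lies in the plane and all four are coplanar.

Yes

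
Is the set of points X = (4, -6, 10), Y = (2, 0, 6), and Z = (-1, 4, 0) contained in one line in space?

XY = (-2, 6, -4), XZ = (-5, 10, -10).
XY × XZ = (-20, 0, 10).
The cross product is nonzero, so the points do not lie on one line.

No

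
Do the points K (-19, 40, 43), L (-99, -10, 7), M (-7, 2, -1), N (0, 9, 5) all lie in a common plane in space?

A normal to the plane through K, L, M is n = KL × KM = (832, -3952, 3640).
The plane has equation n·P = -17368. For N: n·N = -17368.
Equal, so N lies in the plane and all four are coplanar.

Yes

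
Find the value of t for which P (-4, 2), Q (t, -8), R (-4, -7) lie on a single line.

The three points are collinear iff det[PQ; PR] = 0.
This determinant is linear in t: (-9)t + (-36) = 0, so t = -4.

-4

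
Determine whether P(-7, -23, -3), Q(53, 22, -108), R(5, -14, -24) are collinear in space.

PQ = (60, 45, -105), PR = (12, 9, -21).
Each component of PR is 1/5 times the corresponding component of PQ, so PR = 1/5·PQ and the points are collinear.

Yes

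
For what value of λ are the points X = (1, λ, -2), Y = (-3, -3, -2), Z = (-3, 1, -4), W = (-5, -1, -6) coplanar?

9

Coplanarity ⇔ det[XY; XZ; XW] = 0.
Expanding, this is linear in λ: (-4)λ + (36) = 0.
So λ = 9.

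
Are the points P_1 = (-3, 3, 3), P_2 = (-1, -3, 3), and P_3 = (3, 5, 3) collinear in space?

No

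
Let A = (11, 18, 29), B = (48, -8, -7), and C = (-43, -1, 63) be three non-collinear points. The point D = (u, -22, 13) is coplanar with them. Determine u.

Coplanarity requires AB · (AC × AD) = 0.
AB = (37, -26, -36), AC = (-54, -19, 34); the triple product is linear in u with coefficient -1568 and constant term 23520.
Setting it to zero: u = 15.

15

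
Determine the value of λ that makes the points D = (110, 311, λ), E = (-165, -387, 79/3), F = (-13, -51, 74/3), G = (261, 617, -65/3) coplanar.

-118/3

The points are coplanar iff DE · (DF × DG) = 0.
Expanding, this is linear in λ: (-9472)λ + (-1117696/3) = 0.
So λ = -118/3.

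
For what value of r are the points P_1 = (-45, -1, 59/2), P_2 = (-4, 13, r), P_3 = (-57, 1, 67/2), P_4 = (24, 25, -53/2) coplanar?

Coplanarity ⇔ det[P_1P_2; P_1P_3; P_1P_4] = 0.
Expanding, this is linear in r: (-450)r + (-1125) = 0.
So r = -5/2.

-5/2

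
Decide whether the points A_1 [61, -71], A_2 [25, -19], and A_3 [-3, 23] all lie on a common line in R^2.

A_1A_2 = (-36, 52), A_1A_3 = (-64, 94).
If collinear, A_1A_3 would be a scalar multiple of A_1A_2. But (-36)·(94) ≠ (52)·(-64) (difference -56), so they are not parallel; the points are not collinear.

No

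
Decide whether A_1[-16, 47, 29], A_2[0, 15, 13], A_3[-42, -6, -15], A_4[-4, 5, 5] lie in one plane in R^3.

Yes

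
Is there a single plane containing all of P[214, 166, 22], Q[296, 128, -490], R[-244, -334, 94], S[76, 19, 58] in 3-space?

Yes

With P as base: PQ = (82, -38, -512), PR = (-458, -500, 72), PS = (-138, -147, 36).
PR × PS = (-7416, 6552, -1674).
PQ · (PR × PS) = 0.
The scalar triple product vanishes, so the four points are coplanar.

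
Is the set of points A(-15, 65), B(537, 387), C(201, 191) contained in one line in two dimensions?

AB = (552, 322), AC = (216, 126).
Twice the signed area of △ABC is (552)(126) − (322)(216) = 0.
The triangle is degenerate (zero area), so the points are collinear.

Yes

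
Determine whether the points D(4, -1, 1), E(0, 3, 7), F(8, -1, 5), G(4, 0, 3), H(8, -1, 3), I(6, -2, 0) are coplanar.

No

The plane through D, E, F has normal n = DE × DF = (16, 40, -16) and equation n·P = 8.
Checking the remaining points: n·G = 16, n·H = 40, n·I = 16.
Since n·G = 16 ≠ 8, G is off the plane and the points are not all coplanar.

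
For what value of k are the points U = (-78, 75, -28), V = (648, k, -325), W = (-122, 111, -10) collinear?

-519

Collinearity requires UV × UW = 0; each component is linear in k.
The x-component gives (18)k + (9342) = 0, so k = -519.
The remaining components then also vanish.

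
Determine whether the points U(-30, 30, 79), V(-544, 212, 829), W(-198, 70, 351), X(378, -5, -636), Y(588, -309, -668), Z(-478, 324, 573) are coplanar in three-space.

No

The plane through U, V, W has normal n = UV × UW = (19504, 13808, 10016) and equation n·P = 620384.
Checking the remaining points: n·X = 933296, n·Y = 510992, n·Z = 890048.
Since n·X = 933296 ≠ 620384, X is off the plane and the points are not all coplanar.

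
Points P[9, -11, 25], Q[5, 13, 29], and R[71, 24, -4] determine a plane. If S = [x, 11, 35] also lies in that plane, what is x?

-7

The plane through P, Q, R has equation −836x + 132y − 1628z = -49676.
Substituting S: (-836)x + (-55528) = -49676, so x = -7.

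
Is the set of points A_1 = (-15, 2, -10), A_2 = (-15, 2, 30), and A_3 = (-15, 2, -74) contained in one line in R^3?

A_1A_2 = (0, 0, 40), A_1A_3 = (0, 0, -64).
A_1A_2 × A_1A_3 = (0, 0, 0).
The cross product vanishes, so the three points are collinear.

Yes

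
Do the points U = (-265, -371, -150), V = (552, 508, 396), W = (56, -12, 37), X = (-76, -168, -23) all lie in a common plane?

Yes

With U as base: UV = (817, 879, 546), UW = (321, 359, 187), UX = (189, 203, 127).
UW × UX = (7632, -5424, -2688).
UV · (UW × UX) = 0.
The scalar triple product vanishes, so the four points are coplanar.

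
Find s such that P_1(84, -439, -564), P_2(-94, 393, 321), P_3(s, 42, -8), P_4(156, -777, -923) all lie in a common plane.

Normal to plane P_1P_2P_4: n = (442, -182, 260); plane equation n·P = -29614.
Requiring n·P_3 = -29614: (442)s + (-9724) = -29614.
So s = -45.

-45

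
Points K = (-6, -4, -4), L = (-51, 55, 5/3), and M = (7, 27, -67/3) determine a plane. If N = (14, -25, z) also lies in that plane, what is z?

-25/3

A normal to the plane is n = KL × KM = (-3772/3, -2254/3, -2162).
N lies in the plane iff n · KN = 0.
This gives (-2162)z + (-54050/3) = 0, so z = -25/3.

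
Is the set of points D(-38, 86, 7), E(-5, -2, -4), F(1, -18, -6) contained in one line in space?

DE = (33, -88, -11), DF = (39, -104, -13).
Each component of DF is 13/11 times the corresponding component of DE, so DF = 13/11·DE and the points are collinear.

Yes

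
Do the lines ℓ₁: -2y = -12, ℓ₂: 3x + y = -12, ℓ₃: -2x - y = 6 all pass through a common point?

Lines aᵢx + bᵢy = cᵢ with pairwise distinct directions are concurrent exactly when det[aᵢ bᵢ cᵢ] = 0.
Here the determinant is 0.
It vanishes, so the lines are concurrent at (-6, 6).

Yes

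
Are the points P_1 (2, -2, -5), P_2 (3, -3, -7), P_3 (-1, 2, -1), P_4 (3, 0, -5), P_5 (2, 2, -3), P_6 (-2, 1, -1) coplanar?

The plane through P_1, P_2, P_3 has normal n = P_1P_2 × P_1P_3 = (4, 2, 1) and equation n·P = -1.
Checking the remaining points: n·P_4 = 7, n·P_5 = 9, n·P_6 = -7.
Since n·P_4 = 7 ≠ -1, P_4 is off the plane and the points are not all coplanar.

No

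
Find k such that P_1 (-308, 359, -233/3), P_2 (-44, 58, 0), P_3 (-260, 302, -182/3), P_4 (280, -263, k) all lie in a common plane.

34

Coplanarity ⇔ det[P_1P_2; P_1P_3; P_1P_4] = 0.
Expanding, this is linear in k: (-600)k + (20400) = 0.
So k = 34.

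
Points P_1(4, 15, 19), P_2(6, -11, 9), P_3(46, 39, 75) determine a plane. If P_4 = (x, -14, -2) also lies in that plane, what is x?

-3

A normal to the plane is n = P_1P_2 × P_1P_3 = (-1216, -532, 1140).
P_4 lies in the plane iff n · P_1P_4 = 0.
This gives (-1216)x + (-3648) = 0, so x = -3.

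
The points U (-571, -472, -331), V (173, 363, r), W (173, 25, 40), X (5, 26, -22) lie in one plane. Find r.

Normal to plane UWX: n = (-31185, -16200, 84240); plane equation n·P = -2430405.
Requiring n·V = -2430405: (84240)r + (-11275605) = -2430405.
So r = 105.

105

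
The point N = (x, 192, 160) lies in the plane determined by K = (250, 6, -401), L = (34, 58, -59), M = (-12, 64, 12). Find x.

-80

The plane through K, L, M has equation 1640x − 396y + 1096z = -31872.
Substituting N: (1640)x + (99328) = -31872, so x = -80.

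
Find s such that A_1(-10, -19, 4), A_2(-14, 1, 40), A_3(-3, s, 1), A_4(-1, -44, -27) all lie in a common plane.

-30

Coplanarity ⇔ det[A_1A_2; A_1A_3; A_1A_4] = 0.
Expanding, this is linear in s: (-200)s + (-6000) = 0.
So s = -30.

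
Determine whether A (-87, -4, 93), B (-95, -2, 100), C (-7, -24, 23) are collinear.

Yes

AB = (-8, 2, 7), AC = (80, -20, -70).
Each component of AC is -10 times the corresponding component of AB, so AC = -10·AB and the points are collinear.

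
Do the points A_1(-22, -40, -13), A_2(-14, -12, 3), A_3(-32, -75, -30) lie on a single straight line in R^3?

No

A_1A_2 = (8, 28, 16), A_1A_3 = (-10, -35, -17).
Comparing components 2 and 3: (28)(-17) − (16)(-35) = 84 ≠ 0, so A_1A_2 and A_1A_3 are not parallel and the points are not collinear.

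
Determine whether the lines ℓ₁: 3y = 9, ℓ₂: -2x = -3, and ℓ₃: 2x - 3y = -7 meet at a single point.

Intersecting ℓ₁ and ℓ₂: solving the 2×2 system gives (x, y) = (3/2, 3).
Substitute into ℓ₃: (2)(3/2) + (-3)(3) = -6.
But ℓ₃ requires -7 ≠ -6, so the three lines have no common point.

No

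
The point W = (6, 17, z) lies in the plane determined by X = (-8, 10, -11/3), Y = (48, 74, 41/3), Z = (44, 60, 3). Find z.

-25/3

The plane through X, Y, Z has equation −440x + 528y − 528z = 10736.
Substituting W: (-528)z + (6336) = 10736, so z = -25/3.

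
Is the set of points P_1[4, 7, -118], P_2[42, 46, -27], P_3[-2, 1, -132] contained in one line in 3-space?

No

P_1P_2 = (38, 39, 91), P_1P_3 = (-6, -6, -14).
P_1P_2 × P_1P_3 = (0, -14, 6).
The cross product is nonzero, so the points do not lie on one line.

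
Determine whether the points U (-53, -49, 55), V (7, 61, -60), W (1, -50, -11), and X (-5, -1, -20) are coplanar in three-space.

No

With U as base: UV = (60, 110, -115), UW = (54, -1, -66), UX = (48, 48, -75).
UW × UX = (3243, 882, 2640).
UV · (UW × UX) = -12000.
Since -12000 ≠ 0, the four points are not coplanar.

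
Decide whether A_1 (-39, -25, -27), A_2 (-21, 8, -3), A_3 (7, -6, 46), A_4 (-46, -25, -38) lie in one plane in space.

With A_1 as base: A_1A_2 = (18, 33, 24), A_1A_3 = (46, 19, 73), A_1A_4 = (-7, 0, -11).
A_1A_3 × A_1A_4 = (-209, -5, 133).
A_1A_2 · (A_1A_3 × A_1A_4) = -735.
Since -735 ≠ 0, the four points are not coplanar.

No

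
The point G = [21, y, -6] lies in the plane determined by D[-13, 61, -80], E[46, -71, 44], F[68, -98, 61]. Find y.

-17

A normal to the plane is n = DE × DF = (1104, 1725, 1311).
G lies in the plane iff n · DG = 0.
This gives (1725)y + (29325) = 0, so y = -17.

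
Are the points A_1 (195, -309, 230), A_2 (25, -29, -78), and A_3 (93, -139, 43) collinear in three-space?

No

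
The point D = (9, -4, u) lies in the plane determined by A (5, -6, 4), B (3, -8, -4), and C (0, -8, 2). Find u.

8

A normal to the plane is n = AB × AC = (-12, 36, -6).
D lies in the plane iff n · AD = 0.
This gives (-6)u + (48) = 0, so u = 8.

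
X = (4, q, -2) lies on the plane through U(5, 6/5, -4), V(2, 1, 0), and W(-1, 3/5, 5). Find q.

1

Coplanarity requires UV · (UW × UX) = 0.
UV = (-3, -1/5, 4), UW = (-6, -3/5, 9); the triple product is linear in q with coefficient 3 and constant term -3.
Setting it to zero: q = 1.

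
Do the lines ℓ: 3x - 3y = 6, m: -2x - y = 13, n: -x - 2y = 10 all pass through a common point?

No

Intersecting ℓ and m: solving the 2×2 system gives (x, y) = (-11/3, -17/3).
Substitute into n: (-1)(-11/3) + (-2)(-17/3) = 15.
But n requires 10 ≠ 15, so the three lines have no common point.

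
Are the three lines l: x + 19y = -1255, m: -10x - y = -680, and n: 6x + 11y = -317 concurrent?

The three lines meet at one point iff the augmented coefficient matrix [aᵢ bᵢ cᵢ] has rank < 3, i.e. its determinant vanishes.
Here the determinant is 567.
Nonzero, so no common point exists.

No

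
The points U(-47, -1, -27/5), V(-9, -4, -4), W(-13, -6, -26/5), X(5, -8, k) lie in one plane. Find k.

Coplanarity ⇔ det[UV; UW; UX] = 0.
Expanding, this is linear in k: (-88)k + (-2112/5) = 0.
So k = -24/5.

-24/5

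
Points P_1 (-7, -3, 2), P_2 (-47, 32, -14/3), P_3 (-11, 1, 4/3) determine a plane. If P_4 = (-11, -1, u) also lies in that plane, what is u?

4/3

The plane through P_1, P_2, P_3 has equation (10/3)x − 20z = -190/3.
Substituting P_4: (-20)u + (-110/3) = -190/3, so u = 4/3.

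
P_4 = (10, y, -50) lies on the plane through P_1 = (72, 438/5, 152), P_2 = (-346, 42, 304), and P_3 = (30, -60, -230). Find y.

0

The plane through P_1, P_2, P_3 has equation (199272/5)x − 166060y + (298908/5)z = -2590536.
Substituting P_4: (-166060)y + (-2590536) = -2590536, so y = 0.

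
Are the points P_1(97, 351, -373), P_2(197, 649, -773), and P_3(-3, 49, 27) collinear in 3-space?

No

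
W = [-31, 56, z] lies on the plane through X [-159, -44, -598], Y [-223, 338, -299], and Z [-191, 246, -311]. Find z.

4

Coplanarity requires XY · (XZ × XW) = 0.
XY = (-64, 382, 299), XZ = (-32, 290, 287); the triple product is linear in z with coefficient -6336 and constant term 25344.
Setting it to zero: z = 4.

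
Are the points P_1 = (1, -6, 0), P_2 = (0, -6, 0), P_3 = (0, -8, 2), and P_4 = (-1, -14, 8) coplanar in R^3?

Yes

With P_1 as base: P_1P_2 = (-1, 0, 0), P_1P_3 = (-1, -2, 2), P_1P_4 = (-2, -8, 8).
P_1P_3 × P_1P_4 = (0, 4, 4).
P_1P_2 · (P_1P_3 × P_1P_4) = 0.
The scalar triple product vanishes, so the four points are coplanar.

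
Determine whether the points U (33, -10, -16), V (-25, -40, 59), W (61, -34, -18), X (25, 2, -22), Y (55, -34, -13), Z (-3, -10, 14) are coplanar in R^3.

The plane through U, V, W has normal n = UV × UW = (1860, 1984, 2232) and equation n·P = 5828.
Checking the remaining points: n·X = 1364, n·Y = 5828, n·Z = 5828.
Since n·X = 1364 ≠ 5828, X is off the plane and the points are not all coplanar.

No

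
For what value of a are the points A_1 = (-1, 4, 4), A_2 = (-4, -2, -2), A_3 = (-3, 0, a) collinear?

0

Direction A_1A_2 = (-3, -6, -6). From the x-coordinate of A_3, the parameter along the line is τ = (-3 − (-1))/(-3) = 2/3.
Then a = 4 + 2/3·(-6) = 0.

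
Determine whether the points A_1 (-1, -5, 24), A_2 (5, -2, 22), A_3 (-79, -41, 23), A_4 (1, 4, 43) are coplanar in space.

The four points are coplanar iff the 3×3 determinant with rows A_1A_2, A_1A_3, A_1A_4 is zero.
Rows: (6, 3, -2), (-78, -36, -1), (2, 9, 19).
Expanding along the first row: (6)(-675) − (3)(-1480) + (-2)(-630) = 1650.
Nonzero ⇒ not coplanar.

No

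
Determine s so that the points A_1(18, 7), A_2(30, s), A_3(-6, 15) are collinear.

3

The three points are collinear iff det[A_1A_2; A_1A_3] = 0.
This determinant is linear in s: (24)s + (-72) = 0, so s = 3.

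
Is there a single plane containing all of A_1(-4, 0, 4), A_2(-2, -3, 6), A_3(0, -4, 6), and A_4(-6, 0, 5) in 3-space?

With A_1 as base: A_1A_2 = (2, -3, 2), A_1A_3 = (4, -4, 2), A_1A_4 = (-2, 0, 1).
A_1A_3 × A_1A_4 = (-4, -8, -8).
A_1A_2 · (A_1A_3 × A_1A_4) = 0.
The scalar triple product vanishes, so the four points are coplanar.

Yes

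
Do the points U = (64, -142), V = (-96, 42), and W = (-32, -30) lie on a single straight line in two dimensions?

No

UV = (-160, 184), UW = (-96, 112).
Twice the signed area of △UVW is (-160)(112) − (184)(-96) = -256.
The area is nonzero, so the three points are not collinear.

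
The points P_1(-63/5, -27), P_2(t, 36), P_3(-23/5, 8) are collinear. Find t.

9/5

The three points are collinear iff det[P_1P_2; P_1P_3] = 0.
This determinant is linear in t: (35)t + (-63) = 0, so t = 9/5.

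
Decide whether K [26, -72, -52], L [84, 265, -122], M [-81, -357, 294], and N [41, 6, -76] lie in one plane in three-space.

Yes

A normal to the plane through K, L, M is n = KL × KM = (96652, -12578, 19529).
The plane has equation n·P = 2403060. For N: n·N = 2403060.
Equal, so N lies in the plane and all four are coplanar.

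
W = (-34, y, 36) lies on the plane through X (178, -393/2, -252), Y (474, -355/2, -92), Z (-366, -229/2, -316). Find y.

Coplanarity requires XY · (XZ × XW) = 0.
XY = (296, 19, 160), XZ = (-544, 82, -64); the triple product is linear in y with coefficient -68096 and constant term -374528.
Setting it to zero: y = -11/2.

-11/2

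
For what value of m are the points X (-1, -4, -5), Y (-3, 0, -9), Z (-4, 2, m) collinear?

-11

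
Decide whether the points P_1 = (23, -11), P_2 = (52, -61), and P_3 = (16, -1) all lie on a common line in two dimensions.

P_1P_2 = (29, -50), P_1P_3 = (-7, 10).
Twice the signed area of △P_1P_2P_3 is (29)(10) − (-50)(-7) = -60.
The area is nonzero, so the three points are not collinear.

No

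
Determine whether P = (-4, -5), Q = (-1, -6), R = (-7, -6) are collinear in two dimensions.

PQ = (3, -1), PR = (-3, -1).
Twice the signed area of △PQR is (3)(-1) − (-1)(-3) = -6.
The area is nonzero, so the three points are not collinear.

No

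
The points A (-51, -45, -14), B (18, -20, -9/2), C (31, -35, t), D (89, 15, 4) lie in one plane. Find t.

The points are coplanar iff AB · (AC × AD) = 0.
Expanding, this is linear in t: (-640)t + (0) = 0.
So t = 0.

0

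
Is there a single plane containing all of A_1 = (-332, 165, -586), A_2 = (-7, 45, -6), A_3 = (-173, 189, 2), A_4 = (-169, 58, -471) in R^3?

No

The four points are coplanar iff the 3×3 determinant with rows A_1A_2, A_1A_3, A_1A_4 is zero.
Rows: (325, -120, 580), (159, 24, 588), (163, -107, 115).
Expanding along the first row: (325)(65676) − (-120)(-77559) + (580)(-20925) = -98880.
Nonzero ⇒ not coplanar.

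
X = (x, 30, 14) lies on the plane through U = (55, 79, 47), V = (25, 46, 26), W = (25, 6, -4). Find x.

A normal to the plane is n = UV × UW = (150, -900, 1200).
X lies in the plane iff n · UX = 0.
This gives (150)x + (-3750) = 0, so x = 25.

25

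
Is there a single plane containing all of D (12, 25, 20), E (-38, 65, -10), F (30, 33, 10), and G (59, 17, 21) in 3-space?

No

A normal to the plane through D, E, F is n = DE × DF = (-160, -1040, -1120).
The plane has equation n·P = -50320. For G: n·G = -50640.
-50640 ≠ -50320, so G is off the plane.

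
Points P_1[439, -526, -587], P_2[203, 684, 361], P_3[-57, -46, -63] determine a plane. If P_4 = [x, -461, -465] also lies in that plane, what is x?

233

A normal to the plane is n = P_1P_2 × P_1P_3 = (179000, -346544, 486880).
P_4 lies in the plane iff n · P_1P_4 = 0.
This gives (179000)x + (-41707000) = 0, so x = 233.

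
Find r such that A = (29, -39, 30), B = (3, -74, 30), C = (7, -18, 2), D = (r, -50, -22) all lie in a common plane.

-49

The points are coplanar iff AB · (AC × AD) = 0.
Expanding, this is linear in r: (980)r + (48020) = 0.
So r = -49.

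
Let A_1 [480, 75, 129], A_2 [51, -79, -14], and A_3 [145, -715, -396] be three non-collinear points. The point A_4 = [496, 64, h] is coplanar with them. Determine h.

Coplanarity requires A_1A_2 · (A_1A_3 × A_1A_4) = 0.
A_1A_2 = (-429, -154, -143), A_1A_3 = (-335, -790, -525); the triple product is linear in h with coefficient 287320 and constant term -35627680.
Setting it to zero: h = 124.

124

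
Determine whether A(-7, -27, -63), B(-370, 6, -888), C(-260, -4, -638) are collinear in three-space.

AB = (-363, 33, -825), AC = (-253, 23, -575).
Each component of AC is 23/33 times the corresponding component of AB, so AC = 23/33·AB and the points are collinear.

Yes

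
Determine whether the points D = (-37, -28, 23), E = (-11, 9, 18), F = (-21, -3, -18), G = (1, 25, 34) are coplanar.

With D as base: DE = (26, 37, -5), DF = (16, 25, -41), DG = (38, 53, 11).
DF × DG = (2448, -1734, -102).
DE · (DF × DG) = 0.
The scalar triple product vanishes, so the four points are coplanar.

Yes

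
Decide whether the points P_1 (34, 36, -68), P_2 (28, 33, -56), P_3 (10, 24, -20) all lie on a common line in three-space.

Yes

P_1P_2 = (-6, -3, 12), P_1P_3 = (-24, -12, 48).
Each component of P_1P_3 is 4 times the corresponding component of P_1P_2, so P_1P_3 = 4·P_1P_2 and the points are collinear.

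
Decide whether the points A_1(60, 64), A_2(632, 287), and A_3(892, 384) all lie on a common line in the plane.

A_1A_2 = (572, 223), A_1A_3 = (832, 320).
If collinear, A_1A_3 would be a scalar multiple of A_1A_2. But (572)·(320) ≠ (223)·(832) (difference -2496), so they are not parallel; the points are not collinear.

No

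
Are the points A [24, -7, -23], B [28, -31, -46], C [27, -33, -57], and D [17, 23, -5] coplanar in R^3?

No

A normal to the plane through A, B, C is n = AB × AC = (218, 67, -32).
The plane has equation n·P = 5499. For D: n·D = 5407.
5407 ≠ 5499, so D is off the plane.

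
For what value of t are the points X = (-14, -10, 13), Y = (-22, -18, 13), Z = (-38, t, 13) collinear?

-34

Collinearity requires XY × XZ = 0; each component is linear in t.
The z-component gives (-8)t + (-272) = 0, so t = -34.
The remaining components then also vanish.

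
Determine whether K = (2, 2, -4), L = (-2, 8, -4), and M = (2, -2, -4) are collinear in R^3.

KL = (-4, 6, 0), KM = (0, -4, 0).
KL × KM = (0, 0, 16).
The cross product is nonzero, so the points do not lie on one line.

No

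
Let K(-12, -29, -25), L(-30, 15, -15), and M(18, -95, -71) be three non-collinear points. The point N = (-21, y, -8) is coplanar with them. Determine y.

-10

A normal to the plane is n = KL × KM = (-1364, -528, -132).
N lies in the plane iff n · KN = 0.
This gives (-528)y + (-5280) = 0, so y = -10.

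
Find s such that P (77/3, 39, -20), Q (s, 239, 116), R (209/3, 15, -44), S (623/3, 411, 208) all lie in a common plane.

Normal to plane PRS: n = (3456, -14400, 20736); plane equation n·X = -887616.
Requiring n·Q = -887616: (3456)s + (-1036224) = -887616.
So s = 43.

43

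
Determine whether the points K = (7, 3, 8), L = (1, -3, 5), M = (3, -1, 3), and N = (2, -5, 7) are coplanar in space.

A normal to the plane through K, L, M is n = KL × KM = (18, -18, 0).
The plane has equation n·P = 72. For N: n·N = 126.
126 ≠ 72, so N is off the plane.

No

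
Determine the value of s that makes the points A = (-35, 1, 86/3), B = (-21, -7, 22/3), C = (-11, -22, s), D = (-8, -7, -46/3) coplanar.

-13/3

Coplanarity ⇔ det[AB; AC; AD] = 0.
Expanding, this is linear in s: (-104)s + (-1352/3) = 0.
So s = -13/3.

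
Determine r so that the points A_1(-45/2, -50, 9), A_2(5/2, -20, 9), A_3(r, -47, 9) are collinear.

Collinearity requires A_1A_2 × A_1A_3 = 0; each component is linear in r.
The z-component gives (-30)r + (-600) = 0, so r = -20.
The remaining components then also vanish.

-20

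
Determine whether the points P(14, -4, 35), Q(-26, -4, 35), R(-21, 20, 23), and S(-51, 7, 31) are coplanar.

The four points are coplanar iff the 3×3 determinant with rows PQ, PR, PS is zero.
Rows: (-40, 0, 0), (-35, 24, -12), (-65, 11, -4).
Expanding along the first row: (-40)(36) − (0)(-640) + (0)(1175) = -1440.
Nonzero ⇒ not coplanar.

No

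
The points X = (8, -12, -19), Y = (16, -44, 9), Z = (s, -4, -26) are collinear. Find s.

6

Collinearity requires XY × XZ = 0; each component is linear in s.
The y-component gives (28)s + (-168) = 0, so s = 6.
The remaining components then also vanish.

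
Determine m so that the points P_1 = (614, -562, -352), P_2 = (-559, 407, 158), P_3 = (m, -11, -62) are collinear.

-53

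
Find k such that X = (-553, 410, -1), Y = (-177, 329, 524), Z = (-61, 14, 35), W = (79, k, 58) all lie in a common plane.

-93

Coplanarity ⇔ det[XY; XZ; XW] = 0.
Expanding, this is linear in k: (244764)k + (22763052) = 0.
So k = -93.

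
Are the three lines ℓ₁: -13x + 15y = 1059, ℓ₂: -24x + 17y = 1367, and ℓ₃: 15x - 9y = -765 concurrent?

Yes

Intersecting ℓ₁ and ℓ₂: solving the 2×2 system gives (x, y) = (-18, 55).
Substitute into ℓ₃: (15)(-18) + (-9)(55) = -765.
This equals -765, so (-18, 55) lies on all three lines and they are concurrent.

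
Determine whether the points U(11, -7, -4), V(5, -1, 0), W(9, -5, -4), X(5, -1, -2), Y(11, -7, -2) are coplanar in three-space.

Yes

The plane through U, V, W has normal n = UV × UW = (-8, -8, 0) and equation n·P = -32.
Checking the remaining points: n·X = -32, n·Y = -32.
All equal -32, so all 5 points lie in one plane.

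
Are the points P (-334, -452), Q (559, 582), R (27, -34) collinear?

Yes

PQ = (893, 1034), PR = (361, 418).
Checking proportionality: PR = 19/47·PQ, so the vectors are parallel and the points are collinear.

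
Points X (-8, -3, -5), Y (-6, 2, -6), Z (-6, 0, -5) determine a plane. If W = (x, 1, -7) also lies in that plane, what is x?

The plane through X, Y, Z has equation 3x − 2y − 4z = 2.
Substituting W: (3)x + (26) = 2, so x = -8.

-8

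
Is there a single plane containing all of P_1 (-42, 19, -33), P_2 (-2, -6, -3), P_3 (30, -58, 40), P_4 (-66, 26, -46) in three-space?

The four points are coplanar iff the 3×3 determinant with rows P_1P_2, P_1P_3, P_1P_4 is zero.
Rows: (40, -25, 30), (72, -77, 73), (-24, 7, -13).
Expanding along the first row: (40)(490) − (-25)(816) + (30)(-1344) = -320.
Nonzero ⇒ not coplanar.

No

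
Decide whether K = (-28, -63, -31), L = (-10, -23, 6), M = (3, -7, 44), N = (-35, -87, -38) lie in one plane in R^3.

Yes

The four points are coplanar iff the 3×3 determinant with rows KL, KM, KN is zero.
Rows: (18, 40, 37), (31, 56, 75), (-7, -24, -7).
Expanding along the first row: (18)(1408) − (40)(308) + (37)(-352) = 0.
Zero determinant ⇒ coplanar.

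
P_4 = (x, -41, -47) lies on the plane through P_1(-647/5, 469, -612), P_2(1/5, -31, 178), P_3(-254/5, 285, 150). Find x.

Coplanarity requires P_1P_2 · (P_1P_3 × P_1P_4) = 0.
P_1P_2 = (648/5, -500, 790), P_1P_3 = (393/5, -184, 762); the triple product is linear in x with coefficient -235640 and constant term -3063320.
Setting it to zero: x = -13.

-13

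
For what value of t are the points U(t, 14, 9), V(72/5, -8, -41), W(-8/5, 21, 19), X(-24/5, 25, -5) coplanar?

12/5

The points are coplanar iff UV · (UW × UX) = 0.
Expanding, this is linear in t: (936)t + (-11232/5) = 0.
So t = 12/5.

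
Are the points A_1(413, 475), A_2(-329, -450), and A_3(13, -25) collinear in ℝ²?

No

A_1A_2 = (-742, -925), A_1A_3 = (-400, -500).
det[A_1A_2; A_1A_3] = (-742)(-500) − (-925)(-400) = 1000.
The determinant is nonzero, so they are not collinear.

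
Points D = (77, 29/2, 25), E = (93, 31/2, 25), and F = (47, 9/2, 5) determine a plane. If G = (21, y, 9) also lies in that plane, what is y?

9/2

A normal to the plane is n = DE × DF = (-20, 320, -130).
G lies in the plane iff n · DG = 0.
This gives (320)y + (-1440) = 0, so y = 9/2.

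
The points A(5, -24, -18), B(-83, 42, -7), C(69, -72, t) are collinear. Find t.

-26

Direction AB = (-88, 66, 11). From the x-coordinate of C, the parameter along the line is τ = (69 − 5)/(-88) = -8/11.
Then t = (-18) + (-8/11)·(11) = -26.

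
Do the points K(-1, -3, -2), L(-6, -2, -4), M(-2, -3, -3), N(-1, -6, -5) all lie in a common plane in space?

A normal to the plane through K, L, M is n = KL × KM = (-1, -3, 1).
The plane has equation n·P = 8. For N: n·N = 14.
14 ≠ 8, so N is off the plane.

No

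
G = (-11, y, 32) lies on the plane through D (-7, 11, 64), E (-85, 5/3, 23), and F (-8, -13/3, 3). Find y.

A normal to the plane is n = DE × DF = (-178/3, -4717, 3560/3).
G lies in the plane iff n · DG = 0.
This gives (-4717)y + (14151) = 0, so y = 3.

3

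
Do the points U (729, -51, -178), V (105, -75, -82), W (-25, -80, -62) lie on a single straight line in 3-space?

UV = (-624, -24, 96), UW = (-754, -29, 116).
UV × UW = (0, 0, 0).
The cross product vanishes, so the three points are collinear.

Yes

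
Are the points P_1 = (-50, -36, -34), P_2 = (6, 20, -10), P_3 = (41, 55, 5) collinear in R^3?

P_1P_2 = (56, 56, 24), P_1P_3 = (91, 91, 39).
Each component of P_1P_3 is 13/8 times the corresponding component of P_1P_2, so P_1P_3 = 13/8·P_1P_2 and the points are collinear.

Yes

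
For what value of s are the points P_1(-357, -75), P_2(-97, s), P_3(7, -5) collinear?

-25

Collinearity: (P_2 − P_1) must be parallel to (P_3 − P_1) = (364, 70).
Cross-multiplying the components: (s − (-75))·(364) = (260)·(70).
Solving gives s = -25.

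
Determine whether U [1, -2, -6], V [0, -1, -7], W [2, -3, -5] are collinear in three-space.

Yes

UV = (-1, 1, -1), UW = (1, -1, 1).
Each component of UW is -1 times the corresponding component of UV, so UW = -1·UV and the points are collinear.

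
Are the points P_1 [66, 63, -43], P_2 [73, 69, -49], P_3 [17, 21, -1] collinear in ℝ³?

Yes

P_1P_2 = (7, 6, -6), P_1P_3 = (-49, -42, 42).
P_1P_2 × P_1P_3 = (0, 0, 0).
The cross product vanishes, so the three points are collinear.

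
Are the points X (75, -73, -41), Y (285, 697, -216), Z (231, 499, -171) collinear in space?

XY = (210, 770, -175), XZ = (156, 572, -130).
XY × XZ = (0, 0, 0).
The cross product vanishes, so the three points are collinear.

Yes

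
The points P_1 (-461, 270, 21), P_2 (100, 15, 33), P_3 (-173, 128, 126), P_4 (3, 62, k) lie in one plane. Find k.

5

Coplanarity ⇔ det[P_1P_2; P_1P_3; P_1P_4] = 0.
Expanding, this is linear in k: (-6222)k + (31110) = 0.
So k = 5.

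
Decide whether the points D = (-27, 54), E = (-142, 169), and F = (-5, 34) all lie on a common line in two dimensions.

DE = (-115, 115), DF = (22, -20).
If collinear, DF would be a scalar multiple of DE. But (-115)·(-20) ≠ (115)·(22) (difference -230), so they are not parallel; the points are not collinear.

No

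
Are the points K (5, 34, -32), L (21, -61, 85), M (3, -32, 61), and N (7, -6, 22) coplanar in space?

A normal to the plane through K, L, M is n = KL × KM = (-1113, -1722, -1246).
The plane has equation n·P = -24241. For N: n·N = -24871.
-24871 ≠ -24241, so N is off the plane.

No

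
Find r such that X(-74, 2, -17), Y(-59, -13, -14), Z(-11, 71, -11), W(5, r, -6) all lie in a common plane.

19

Coplanarity ⇔ det[XY; XZ; XW] = 0.
Expanding, this is linear in r: (99)r + (-1881) = 0.
So r = 19.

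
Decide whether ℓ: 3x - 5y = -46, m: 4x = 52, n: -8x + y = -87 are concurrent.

Yes

The three lines meet at one point iff the augmented coefficient matrix [aᵢ bᵢ cᵢ] has rank < 3, i.e. its determinant vanishes.
Here the determinant is 0.
It vanishes, so the lines are concurrent at (13, 17).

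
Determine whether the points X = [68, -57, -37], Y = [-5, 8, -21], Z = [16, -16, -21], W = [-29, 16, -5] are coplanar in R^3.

With X as base: XY = (-73, 65, 16), XZ = (-52, 41, 16), XW = (-97, 73, 32).
XZ × XW = (144, 112, 181).
XY · (XZ × XW) = -336.
Since -336 ≠ 0, the four points are not coplanar.

No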